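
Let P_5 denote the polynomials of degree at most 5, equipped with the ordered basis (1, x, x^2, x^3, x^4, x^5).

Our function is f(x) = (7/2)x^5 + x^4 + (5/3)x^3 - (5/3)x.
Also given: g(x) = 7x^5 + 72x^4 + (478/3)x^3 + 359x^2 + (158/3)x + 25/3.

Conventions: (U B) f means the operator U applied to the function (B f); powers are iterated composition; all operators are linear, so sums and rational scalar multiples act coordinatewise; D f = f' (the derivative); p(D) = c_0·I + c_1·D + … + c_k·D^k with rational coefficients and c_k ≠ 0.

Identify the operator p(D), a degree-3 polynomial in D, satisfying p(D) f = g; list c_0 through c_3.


D^0 f = (7/2)x^5 + x^4 + (5/3)x^3 - (5/3)x
D^1 f = (35/2)x^4 + 4x^3 + 5x^2 - 5/3
D^2 f = 70x^3 + 12x^2 + 10x
D^3 f = 210x^2 + 24x + 10
matching coefficients of g against c_0 f + c_1 Df + … from the top degree down determines the c_i
solution: c_0 = 2, c_1 = 4, c_2 = 2, c_3 = 3/2

p(D) = 2·I + 4·D + 2·D^2 + (3/2)·D^3, i.e. c_0 = 2, c_1 = 4, c_2 = 2, c_3 = 3/2


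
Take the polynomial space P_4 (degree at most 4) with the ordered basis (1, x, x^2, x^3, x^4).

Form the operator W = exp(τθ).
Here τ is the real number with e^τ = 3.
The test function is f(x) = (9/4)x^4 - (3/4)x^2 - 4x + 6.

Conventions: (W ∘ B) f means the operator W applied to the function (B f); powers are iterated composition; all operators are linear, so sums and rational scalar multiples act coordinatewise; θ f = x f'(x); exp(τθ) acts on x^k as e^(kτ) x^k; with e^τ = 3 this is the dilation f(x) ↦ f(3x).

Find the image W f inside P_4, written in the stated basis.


exp(τθ) x^k = e^(kτ) x^k; with e^τ = 3 this sends x^k to 3^k x^k
x ↦ 3 x
x^2 ↦ 9 x^2
x^4 ↦ 81 x^4
applying this coordinatewise to f: exp(τθ) f = (729/4)x^4 - (27/4)x^2 - 12x + 6

g(x) = (729/4)x^4 - (27/4)x^2 - 12x + 6


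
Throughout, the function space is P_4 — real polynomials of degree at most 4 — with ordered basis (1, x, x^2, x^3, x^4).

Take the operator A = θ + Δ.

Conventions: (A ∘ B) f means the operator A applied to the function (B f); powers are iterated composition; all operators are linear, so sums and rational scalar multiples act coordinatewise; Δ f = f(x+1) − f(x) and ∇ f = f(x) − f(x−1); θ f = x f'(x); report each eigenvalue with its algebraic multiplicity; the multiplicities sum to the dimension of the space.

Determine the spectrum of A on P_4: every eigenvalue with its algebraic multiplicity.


λ = 0 (multiplicity 1), λ = 1 (multiplicity 1), λ = 2 (multiplicity 1), λ = 3 (multiplicity 1), λ = 4 (multiplicity 1)

image of 1: 0
image of x: x + 1
image of x^2: 2x^2 + 2x + 1
image of x^3: 3x^3 + 3x^2 + 3x + 1
image of x^4: 4x^4 + 4x^3 + 6x^2 + 4x + 1
the matrix is upper triangular; its diagonal is (0, 1, 2, 3, 4)
for a triangular matrix the eigenvalues are the diagonal entries, with algebraic multiplicity their repetition count


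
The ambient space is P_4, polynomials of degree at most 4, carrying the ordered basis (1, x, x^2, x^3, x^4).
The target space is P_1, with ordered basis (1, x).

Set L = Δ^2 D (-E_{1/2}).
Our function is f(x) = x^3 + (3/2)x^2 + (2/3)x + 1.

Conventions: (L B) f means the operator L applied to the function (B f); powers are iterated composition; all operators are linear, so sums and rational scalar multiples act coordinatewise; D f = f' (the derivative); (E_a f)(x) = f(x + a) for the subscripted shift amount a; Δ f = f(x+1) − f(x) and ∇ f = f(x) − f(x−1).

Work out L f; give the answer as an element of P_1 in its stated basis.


E_{1/2} f = x^3 + 3x^2 + (35/12)x + 11/6
(-E_{1/2}) f = -x^3 - 3x^2 - (35/12)x - 11/6
D (-E_{1/2}) f = -3x^2 - 6x - 35/12
Δ D (-E_{1/2}) f = -6x - 9
Δ Δ D (-E_{1/2}) f = -6

g(x) = -6


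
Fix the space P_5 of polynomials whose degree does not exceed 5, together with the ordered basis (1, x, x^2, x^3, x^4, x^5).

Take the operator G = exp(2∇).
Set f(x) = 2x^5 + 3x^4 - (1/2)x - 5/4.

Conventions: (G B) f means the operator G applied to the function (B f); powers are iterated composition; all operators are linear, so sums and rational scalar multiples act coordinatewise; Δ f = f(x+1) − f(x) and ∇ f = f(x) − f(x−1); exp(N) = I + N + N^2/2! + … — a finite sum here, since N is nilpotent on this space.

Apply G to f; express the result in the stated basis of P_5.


order-1 term: 20x^4 - 16x^3 + 4x^2 + 4x - 3
order-2 term: 80x^3 - 168x^2 + 136x - 36
order-3 term: 160x^2 - 384x + 256
order-4 term: 160x - 272
order-5 term: 64
the series for exp(2∇) f terminates at order 5
exp(2∇) f = 2x^5 + 23x^4 + 64x^3 - 4x^2 - (169/2)x + 31/4

the image equals g(x) = 2x^5 + 23x^4 + 64x^3 - 4x^2 - (169/2)x + 31/4


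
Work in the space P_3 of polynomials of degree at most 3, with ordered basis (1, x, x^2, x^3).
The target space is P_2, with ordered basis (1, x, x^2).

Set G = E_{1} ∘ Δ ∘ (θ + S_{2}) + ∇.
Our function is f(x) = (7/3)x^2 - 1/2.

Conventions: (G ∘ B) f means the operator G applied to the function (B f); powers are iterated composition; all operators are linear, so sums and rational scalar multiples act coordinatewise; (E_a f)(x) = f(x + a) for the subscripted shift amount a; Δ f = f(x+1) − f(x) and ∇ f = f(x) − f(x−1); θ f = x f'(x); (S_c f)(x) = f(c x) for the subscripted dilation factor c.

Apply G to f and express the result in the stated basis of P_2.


θ f = (14/3)x^2
S_{2} f = (28/3)x^2 - 1/2
(θ + S_{2}) f = 14x^2 - 1/2
Δ (θ + S_{2}) f = 28x + 14
E_{1} Δ (θ + S_{2}) f = 28x + 42
∇ f = (14/3)x - 7/3
(E_{1} ∘ Δ ∘ (θ + S_{2}) + ∇) f = (98/3)x + 119/3

the image equals g(x) = (98/3)x + 119/3


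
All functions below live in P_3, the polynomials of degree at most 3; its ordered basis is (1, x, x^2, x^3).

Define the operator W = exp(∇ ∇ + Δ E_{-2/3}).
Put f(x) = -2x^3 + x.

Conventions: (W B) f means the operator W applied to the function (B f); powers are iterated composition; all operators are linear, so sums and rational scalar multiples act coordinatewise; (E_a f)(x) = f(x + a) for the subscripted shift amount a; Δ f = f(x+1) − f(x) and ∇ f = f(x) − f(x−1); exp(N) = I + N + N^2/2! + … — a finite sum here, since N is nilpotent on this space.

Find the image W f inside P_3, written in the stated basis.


the result is g(x) = -2x^3 - 6x^2 - 15x + 1/3

order-1 term: -6x^2 - 10x + 37/3
order-2 term: -6x - 10
order-3 term: -2
the series for exp(∇ ∇ + Δ E_{-2/3}) f terminates at order 3
exp(∇ ∇ + Δ E_{-2/3}) f = -2x^3 - 6x^2 - 15x + 1/3


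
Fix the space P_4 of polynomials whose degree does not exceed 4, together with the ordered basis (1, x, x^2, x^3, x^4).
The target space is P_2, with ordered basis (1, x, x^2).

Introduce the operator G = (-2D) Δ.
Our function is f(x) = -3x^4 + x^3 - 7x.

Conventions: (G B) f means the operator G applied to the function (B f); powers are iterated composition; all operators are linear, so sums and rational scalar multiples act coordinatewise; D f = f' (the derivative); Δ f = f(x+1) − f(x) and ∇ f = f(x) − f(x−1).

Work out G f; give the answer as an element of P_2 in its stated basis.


g(x) = 72x^2 + 60x + 18

Δ f = -12x^3 - 15x^2 - 9x - 9
D Δ f = -36x^2 - 30x - 9
(-2D) Δ f = 72x^2 + 60x + 18


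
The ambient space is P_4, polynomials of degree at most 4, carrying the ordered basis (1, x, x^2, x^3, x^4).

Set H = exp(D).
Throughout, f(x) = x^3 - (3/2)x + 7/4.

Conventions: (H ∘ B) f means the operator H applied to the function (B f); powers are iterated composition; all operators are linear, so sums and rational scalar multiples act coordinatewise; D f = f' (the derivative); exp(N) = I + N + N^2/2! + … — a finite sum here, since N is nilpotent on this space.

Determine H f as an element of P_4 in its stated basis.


order-1 term: 3x^2 - 3/2
order-2 term: 3x
order-3 term: 1
the series for exp(D) f terminates at order 3
exp(D) f = x^3 + 3x^2 + (3/2)x + 5/4

the result is g(x) = x^3 + 3x^2 + (3/2)x + 5/4


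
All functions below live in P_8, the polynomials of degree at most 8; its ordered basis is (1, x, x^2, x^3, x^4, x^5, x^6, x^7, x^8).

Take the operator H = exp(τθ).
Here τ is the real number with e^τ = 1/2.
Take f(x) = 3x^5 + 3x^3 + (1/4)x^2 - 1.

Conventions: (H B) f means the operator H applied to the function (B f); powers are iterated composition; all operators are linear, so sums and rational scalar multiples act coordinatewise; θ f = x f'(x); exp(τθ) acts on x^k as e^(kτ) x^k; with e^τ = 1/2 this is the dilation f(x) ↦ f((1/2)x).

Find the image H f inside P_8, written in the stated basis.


the image equals g(x) = (3/32)x^5 + (3/8)x^3 + (1/16)x^2 - 1

exp(τθ) x^k = e^(kτ) x^k; with e^τ = 1/2 this sends x^k to (1/2)^k x^k
x^2 ↦ 1/4 x^2
x^3 ↦ 1/8 x^3
x^5 ↦ 1/32 x^5
applying this coordinatewise to f: exp(τθ) f = (3/32)x^5 + (3/8)x^3 + (1/16)x^2 - 1


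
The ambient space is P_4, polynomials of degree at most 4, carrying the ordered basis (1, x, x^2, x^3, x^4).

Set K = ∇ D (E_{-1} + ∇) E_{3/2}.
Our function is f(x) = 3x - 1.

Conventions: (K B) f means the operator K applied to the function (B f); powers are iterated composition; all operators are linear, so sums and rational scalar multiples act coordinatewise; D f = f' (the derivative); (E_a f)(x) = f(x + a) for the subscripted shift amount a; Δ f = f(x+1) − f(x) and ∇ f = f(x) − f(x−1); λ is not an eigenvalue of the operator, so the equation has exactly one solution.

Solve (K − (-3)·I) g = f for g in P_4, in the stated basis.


write g with unknown coordinates in the stated basis and equate coefficients in (K − (-3)·I) g = f
solving from the highest basis element down gives g = x - 1/3
check: K g = 0
so K g − (-3)·g = 3x - 1 = f ✓

the result is g(x) = x - 1/3


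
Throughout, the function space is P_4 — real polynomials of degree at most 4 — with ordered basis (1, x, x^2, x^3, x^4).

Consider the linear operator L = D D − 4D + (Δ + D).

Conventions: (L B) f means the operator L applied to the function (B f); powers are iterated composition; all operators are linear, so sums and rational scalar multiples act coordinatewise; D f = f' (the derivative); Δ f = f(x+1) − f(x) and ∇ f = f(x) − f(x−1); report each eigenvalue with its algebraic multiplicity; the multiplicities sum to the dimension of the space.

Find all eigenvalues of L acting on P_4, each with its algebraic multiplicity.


λ = 0 (multiplicity 5)

image of 1: 0
image of x: -2
image of x^2: -4x + 3
image of x^3: -6x^2 + 9x + 1
image of x^4: -8x^3 + 18x^2 + 4x + 1
the matrix is upper triangular; its diagonal is (0, 0, 0, 0, 0)
for a triangular matrix the eigenvalues are the diagonal entries, with algebraic multiplicity their repetition count


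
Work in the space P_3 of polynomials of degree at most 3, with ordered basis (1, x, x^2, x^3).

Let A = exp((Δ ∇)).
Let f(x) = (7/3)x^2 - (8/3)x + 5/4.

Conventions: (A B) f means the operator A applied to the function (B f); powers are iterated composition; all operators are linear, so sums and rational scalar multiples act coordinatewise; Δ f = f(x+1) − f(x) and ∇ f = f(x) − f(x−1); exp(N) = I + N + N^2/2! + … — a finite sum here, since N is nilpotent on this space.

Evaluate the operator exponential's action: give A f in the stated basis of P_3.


g(x) = (7/3)x^2 - (8/3)x + 71/12

order-1 term: 14/3
the series for exp((Δ ∇)) f terminates at order 1
exp((Δ ∇)) f = (7/3)x^2 - (8/3)x + 71/12


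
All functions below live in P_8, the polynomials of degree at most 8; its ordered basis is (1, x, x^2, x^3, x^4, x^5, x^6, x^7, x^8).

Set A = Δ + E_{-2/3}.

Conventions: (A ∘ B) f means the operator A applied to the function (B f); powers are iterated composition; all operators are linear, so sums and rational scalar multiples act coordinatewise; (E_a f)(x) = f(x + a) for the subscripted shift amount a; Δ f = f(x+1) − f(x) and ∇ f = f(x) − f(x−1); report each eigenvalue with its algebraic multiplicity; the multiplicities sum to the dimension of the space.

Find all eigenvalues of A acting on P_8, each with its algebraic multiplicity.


image of 1: 1
image of x: x + 1/3
image of x^2: x^2 + (2/3)x + 13/9
image of x^3: x^3 + x^2 + (13/3)x + 19/27
image of x^4: x^4 + (4/3)x^3 + (26/3)x^2 + (76/27)x + 97/81
image of x^5: x^5 + (5/3)x^4 + (130/9)x^3 + (190/27)x^2 + (485/81)x + 211/243
image of x^6: x^6 + 2x^5 + (65/3)x^4 + (380/27)x^3 + (485/27)x^2 + (422/81)x + 793/729
image of x^7: x^7 + (7/3)x^6 + (91/3)x^5 + (665/27)x^4 + (3395/81)x^3 + (1477/81)x^2 + (5551/729)x + 2059/2187
image of x^8: x^8 + (8/3)x^7 + (364/9)x^6 + (1064/27)x^5 + (6790/81)x^4 + (11816/243)x^3 + (22204/729)x^2 + (16472/2187)x + 6817/6561
the matrix is upper triangular; its diagonal is (1, 1, 1, 1, 1, 1, 1, 1, 1)
for a triangular matrix the eigenvalues are the diagonal entries, with algebraic multiplicity their repetition count

λ = 1 (multiplicity 9)


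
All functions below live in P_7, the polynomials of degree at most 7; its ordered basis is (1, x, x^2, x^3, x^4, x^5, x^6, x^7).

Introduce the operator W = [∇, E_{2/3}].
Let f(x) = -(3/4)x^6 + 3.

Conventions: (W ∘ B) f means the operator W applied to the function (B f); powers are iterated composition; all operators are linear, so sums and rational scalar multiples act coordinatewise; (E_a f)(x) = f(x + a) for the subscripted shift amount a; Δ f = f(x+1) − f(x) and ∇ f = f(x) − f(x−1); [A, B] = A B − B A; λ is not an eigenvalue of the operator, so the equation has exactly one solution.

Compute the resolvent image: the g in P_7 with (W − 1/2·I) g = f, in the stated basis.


write g with unknown coordinates in the stated basis and equate coefficients in (W − 1/2·I) g = f
solving from the highest basis element down gives g = (3/2)x^6 - 6
check: W g = 0
so W g − 1/2·g = -(3/4)x^6 + 3 = f ✓

g(x) = (3/2)x^6 - 6


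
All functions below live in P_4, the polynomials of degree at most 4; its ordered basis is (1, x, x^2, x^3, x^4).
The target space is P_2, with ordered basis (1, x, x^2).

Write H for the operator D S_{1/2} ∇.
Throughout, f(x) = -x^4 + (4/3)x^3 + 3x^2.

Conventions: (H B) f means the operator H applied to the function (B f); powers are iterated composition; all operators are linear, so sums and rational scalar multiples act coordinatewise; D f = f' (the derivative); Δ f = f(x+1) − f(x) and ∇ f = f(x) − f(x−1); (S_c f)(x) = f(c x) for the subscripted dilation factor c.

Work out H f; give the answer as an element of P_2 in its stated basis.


∇ f = -4x^3 + 10x^2 - 2x - 2/3
S_{1/2} ∇ f = -(1/2)x^3 + (5/2)x^2 - x - 2/3
D S_{1/2} ∇ f = -(3/2)x^2 + 5x - 1

g(x) = -(3/2)x^2 + 5x - 1


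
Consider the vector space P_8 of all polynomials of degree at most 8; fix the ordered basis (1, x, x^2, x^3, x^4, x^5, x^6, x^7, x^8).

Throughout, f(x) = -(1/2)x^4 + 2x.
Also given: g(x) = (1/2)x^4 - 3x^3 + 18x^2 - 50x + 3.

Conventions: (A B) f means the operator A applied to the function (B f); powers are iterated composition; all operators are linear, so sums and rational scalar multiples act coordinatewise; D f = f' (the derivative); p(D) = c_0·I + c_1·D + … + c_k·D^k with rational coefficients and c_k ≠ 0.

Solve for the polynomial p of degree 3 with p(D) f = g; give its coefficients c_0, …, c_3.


c_0 = -1, c_1 = 3/2, c_2 = -3, c_3 = 4

D^0 f = -(1/2)x^4 + 2x
D^1 f = -2x^3 + 2
D^2 f = -6x^2
D^3 f = -12x
matching coefficients of g against c_0 f + c_1 Df + … from the top degree down determines the c_i
solution: c_0 = -1, c_1 = 3/2, c_2 = -3, c_3 = 4


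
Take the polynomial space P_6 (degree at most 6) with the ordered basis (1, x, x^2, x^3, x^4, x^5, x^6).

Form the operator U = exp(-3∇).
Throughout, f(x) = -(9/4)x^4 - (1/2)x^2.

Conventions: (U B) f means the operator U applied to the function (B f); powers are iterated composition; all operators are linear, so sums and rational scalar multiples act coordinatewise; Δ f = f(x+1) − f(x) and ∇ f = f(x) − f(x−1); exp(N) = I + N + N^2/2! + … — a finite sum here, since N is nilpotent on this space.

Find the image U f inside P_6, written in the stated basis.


order-1 term: 27x^3 - (81/2)x^2 + 30x - 33/4
order-2 term: -(243/2)x^2 + 243x - 585/4
order-3 term: 243x - 729/2
order-4 term: -729/4
the series for exp(-3∇) f terminates at order 4
exp(-3∇) f = -(9/4)x^4 + 27x^3 - (325/2)x^2 + 516x - 2805/4

the image equals g(x) = -(9/4)x^4 + 27x^3 - (325/2)x^2 + 516x - 2805/4


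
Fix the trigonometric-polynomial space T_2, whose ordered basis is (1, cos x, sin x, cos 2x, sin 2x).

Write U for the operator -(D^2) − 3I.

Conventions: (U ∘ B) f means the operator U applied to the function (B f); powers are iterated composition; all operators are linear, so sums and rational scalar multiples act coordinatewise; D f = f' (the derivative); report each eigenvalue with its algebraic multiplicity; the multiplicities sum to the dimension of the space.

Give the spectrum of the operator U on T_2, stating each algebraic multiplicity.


λ = -3 (multiplicity 1), λ = -2 (multiplicity 2), λ = 1 (multiplicity 2)

image of 1: -3
image of cos x: -2cos x
image of sin x: -2sin x
image of cos 2x: cos 2x
image of sin 2x: sin 2x
the matrix is diagonal; its diagonal is (-3, -2, -2, 1, 1)
for a triangular matrix the eigenvalues are the diagonal entries, with algebraic multiplicity their repetition count


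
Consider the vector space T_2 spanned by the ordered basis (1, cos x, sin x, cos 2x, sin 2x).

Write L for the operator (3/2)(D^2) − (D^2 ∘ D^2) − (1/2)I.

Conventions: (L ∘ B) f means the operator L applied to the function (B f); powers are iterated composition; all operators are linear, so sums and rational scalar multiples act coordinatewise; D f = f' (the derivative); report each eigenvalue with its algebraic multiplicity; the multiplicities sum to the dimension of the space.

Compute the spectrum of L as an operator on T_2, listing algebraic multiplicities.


λ = -45/2 (multiplicity 2), λ = -3 (multiplicity 2), λ = -1/2 (multiplicity 1)

image of 1: -1/2
image of cos x: -3cos x
image of sin x: -3sin x
image of cos 2x: -(45/2)cos 2x
image of sin 2x: -(45/2)sin 2x
the matrix is diagonal; its diagonal is (-1/2, -3, -3, -45/2, -45/2)
for a triangular matrix the eigenvalues are the diagonal entries, with algebraic multiplicity their repetition count


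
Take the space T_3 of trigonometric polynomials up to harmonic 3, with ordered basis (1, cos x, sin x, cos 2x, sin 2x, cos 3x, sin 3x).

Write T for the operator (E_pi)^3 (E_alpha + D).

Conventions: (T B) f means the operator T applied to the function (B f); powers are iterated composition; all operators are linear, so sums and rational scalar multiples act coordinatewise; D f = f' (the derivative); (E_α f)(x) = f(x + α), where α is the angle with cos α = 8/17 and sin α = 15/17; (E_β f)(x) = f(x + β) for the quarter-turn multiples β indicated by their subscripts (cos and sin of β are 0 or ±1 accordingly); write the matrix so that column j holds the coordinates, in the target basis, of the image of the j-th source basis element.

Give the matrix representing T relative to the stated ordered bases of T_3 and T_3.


image of 1: 1
image of cos x: -(8/17)cos x + (32/17)sin x
image of sin x: -(32/17)cos x - (8/17)sin x
image of cos 2x: -(161/289)cos 2x - (818/289)sin 2x
image of sin 2x: (818/289)cos 2x - (161/289)sin 2x
image of cos 3x: (4888/4913)cos 3x + (14244/4913)sin 3x
image of sin 3x: -(14244/4913)cos 3x + (4888/4913)sin 3x
each image's coordinates form column j of the matrix

the matrix is [[1, 0, 0, 0, 0, 0, 0]; [0, -8/17, -32/17, 0, 0, 0, 0]; [0, 32/17, -8/17, 0, 0, 0, 0]; [0, 0, 0, -161/289, 818/289, 0, 0]; [0, 0, 0, -818/289, -161/289, 0, 0]; [0, 0, 0, 0, 0, 4888/4913, -14244/4913]; [0, 0, 0, 0, 0, 14244/4913, 4888/4913]] (rows listed top to bottom)


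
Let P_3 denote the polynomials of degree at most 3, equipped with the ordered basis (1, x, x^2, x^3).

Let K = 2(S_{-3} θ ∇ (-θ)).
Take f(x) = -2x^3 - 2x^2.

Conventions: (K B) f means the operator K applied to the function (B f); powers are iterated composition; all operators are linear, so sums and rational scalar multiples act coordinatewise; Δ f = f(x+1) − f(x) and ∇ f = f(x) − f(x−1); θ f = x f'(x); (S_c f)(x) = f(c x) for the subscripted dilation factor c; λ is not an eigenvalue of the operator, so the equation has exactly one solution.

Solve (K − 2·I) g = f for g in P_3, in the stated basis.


the image equals g(x) = x^3 - 161x^2 - 1959x

write g with unknown coordinates in the stated basis and equate coefficients in (K − 2·I) g = f
solving from the highest basis element down gives g = x^3 - 161x^2 - 1959x
check: K g = -324x^2 - 3918x
so K g − 2·g = -2x^3 - 2x^2 = f ✓


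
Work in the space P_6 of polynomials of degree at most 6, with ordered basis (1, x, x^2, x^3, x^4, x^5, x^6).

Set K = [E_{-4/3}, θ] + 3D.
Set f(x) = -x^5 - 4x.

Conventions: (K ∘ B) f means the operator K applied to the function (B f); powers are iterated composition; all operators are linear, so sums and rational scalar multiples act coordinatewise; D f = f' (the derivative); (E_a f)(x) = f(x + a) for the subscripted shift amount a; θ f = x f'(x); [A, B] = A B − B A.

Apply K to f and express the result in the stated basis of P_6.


θ f = -5x^5 - 4x
E_{-4/3} θ f = -5x^5 + (100/3)x^4 - (800/9)x^3 + (3200/27)x^2 - (6724/81)x + 6416/243
E_{-4/3} f = -x^5 + (20/3)x^4 - (160/9)x^3 + (640/27)x^2 - (1604/81)x + 2320/243
θ E_{-4/3} f = -5x^5 + (80/3)x^4 - (160/3)x^3 + (1280/27)x^2 - (1604/81)x
[E_{-4/3}, θ] f = (20/3)x^4 - (320/9)x^3 + (640/9)x^2 - (5120/81)x + 6416/243
D f = -5x^4 - 4
(3D) f = -15x^4 - 12
([E_{-4/3}, θ] + 3D) f = -(25/3)x^4 - (320/9)x^3 + (640/9)x^2 - (5120/81)x + 3500/243

the image equals g(x) = -(25/3)x^4 - (320/9)x^3 + (640/9)x^2 - (5120/81)x + 3500/243


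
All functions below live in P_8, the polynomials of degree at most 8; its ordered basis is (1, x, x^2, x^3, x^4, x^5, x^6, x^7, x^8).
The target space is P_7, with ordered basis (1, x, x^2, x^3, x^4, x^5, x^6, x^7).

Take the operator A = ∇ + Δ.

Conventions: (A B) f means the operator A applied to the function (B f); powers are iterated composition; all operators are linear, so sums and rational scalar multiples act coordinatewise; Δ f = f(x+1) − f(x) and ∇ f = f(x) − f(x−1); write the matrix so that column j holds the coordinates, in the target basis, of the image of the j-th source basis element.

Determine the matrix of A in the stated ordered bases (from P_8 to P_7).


image of 1: 0
image of x: 2
image of x^2: 4x
image of x^3: 6x^2 + 2
image of x^4: 8x^3 + 8x
image of x^5: 10x^4 + 20x^2 + 2
image of x^6: 12x^5 + 40x^3 + 12x
image of x^7: 14x^6 + 70x^4 + 42x^2 + 2
image of x^8: 16x^7 + 112x^5 + 112x^3 + 16x
each image's coordinates form column j of the matrix

the matrix is [[0, 2, 0, 2, 0, 2, 0, 2, 0]; [0, 0, 4, 0, 8, 0, 12, 0, 16]; [0, 0, 0, 6, 0, 20, 0, 42, 0]; [0, 0, 0, 0, 8, 0, 40, 0, 112]; [0, 0, 0, 0, 0, 10, 0, 70, 0]; [0, 0, 0, 0, 0, 0, 12, 0, 112]; [0, 0, 0, 0, 0, 0, 0, 14, 0]; [0, 0, 0, 0, 0, 0, 0, 0, 16]] (rows listed top to bottom)


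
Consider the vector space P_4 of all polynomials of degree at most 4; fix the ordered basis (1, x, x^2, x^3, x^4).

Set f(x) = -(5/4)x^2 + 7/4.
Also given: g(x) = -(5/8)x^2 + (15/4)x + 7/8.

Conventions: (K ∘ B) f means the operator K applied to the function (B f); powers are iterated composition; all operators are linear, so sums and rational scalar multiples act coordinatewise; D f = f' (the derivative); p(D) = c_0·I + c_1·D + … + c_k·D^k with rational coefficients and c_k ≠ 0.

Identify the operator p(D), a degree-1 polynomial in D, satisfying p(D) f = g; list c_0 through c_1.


c_0 = 1/2, c_1 = -3/2

D^0 f = -(5/4)x^2 + 7/4
D^1 f = -(5/2)x
matching coefficients of g against c_0 f + c_1 Df + … from the top degree down determines the c_i
solution: c_0 = 1/2, c_1 = -3/2


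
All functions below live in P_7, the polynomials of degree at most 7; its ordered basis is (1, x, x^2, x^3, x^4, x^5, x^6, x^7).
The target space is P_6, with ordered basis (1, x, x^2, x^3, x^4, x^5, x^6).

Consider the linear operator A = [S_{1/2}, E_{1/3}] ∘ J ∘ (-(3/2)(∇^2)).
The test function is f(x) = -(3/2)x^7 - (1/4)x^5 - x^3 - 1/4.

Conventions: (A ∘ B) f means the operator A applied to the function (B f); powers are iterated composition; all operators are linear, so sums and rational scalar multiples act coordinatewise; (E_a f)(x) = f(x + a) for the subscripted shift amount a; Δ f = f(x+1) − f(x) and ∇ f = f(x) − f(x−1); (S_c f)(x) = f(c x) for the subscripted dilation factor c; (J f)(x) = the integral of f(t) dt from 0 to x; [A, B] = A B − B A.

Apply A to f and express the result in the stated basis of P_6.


g(x) = (63/128)x^5 - (945/256)x^4 + (2795/192)x^3 - (8265/256)x^2 + (15265/384)x - 5419/256

∇ f = -(21/2)x^6 + (63/2)x^5 - (215/4)x^4 + 55x^3 - 37x^2 + (59/4)x - 11/4
∇ ∇ f = -63x^5 + 315x^4 - 740x^3 + 960x^2 - (1349/2)x + 405/2
(-(3/2)(∇^2)) f = (189/2)x^5 - (945/2)x^4 + 1110x^3 - 1440x^2 + (4047/4)x - 1215/4
J (-(3/2)(∇^2)) f = (63/4)x^6 - (189/2)x^5 + (555/2)x^4 - 480x^3 + (4047/8)x^2 - (1215/4)x
E_{1/3} J (-(3/2)(∇^2)) f = (63/4)x^6 - 63x^5 + (585/4)x^4 - (610/3)x^3 + (4291/24)x^2 - (545/6)x - 38725/648
S_{1/2} E_{1/3} J (-(3/2)(∇^2)) f = (63/256)x^6 - (63/32)x^5 + (585/64)x^4 - (305/12)x^3 + (4291/96)x^2 - (545/12)x - 38725/648
S_{1/2} J (-(3/2)(∇^2)) f = (63/256)x^6 - (189/64)x^5 + (555/32)x^4 - 60x^3 + (4047/32)x^2 - (1215/8)x
E_{1/3} S_{1/2} J (-(3/2)(∇^2)) f = (63/256)x^6 - (315/128)x^5 + (3285/256)x^4 - (7675/192)x^3 + (59123/768)x^2 - (32705/384)x - 800261/20736
[S_{1/2}, E_{1/3}] J (-(3/2)(∇^2)) f = (63/128)x^5 - (945/256)x^4 + (2795/192)x^3 - (8265/256)x^2 + (15265/384)x - 5419/256


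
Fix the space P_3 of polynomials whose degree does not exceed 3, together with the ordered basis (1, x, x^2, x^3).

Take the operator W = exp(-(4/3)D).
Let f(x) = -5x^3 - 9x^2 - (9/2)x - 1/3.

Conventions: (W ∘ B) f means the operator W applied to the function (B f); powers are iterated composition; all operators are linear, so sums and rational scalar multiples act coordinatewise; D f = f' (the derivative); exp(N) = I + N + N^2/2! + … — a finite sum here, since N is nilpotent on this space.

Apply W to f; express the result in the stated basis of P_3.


the result is g(x) = -5x^3 + 11x^2 - (43/6)x + 41/27

order-1 term: 20x^2 + 24x + 6
order-2 term: -(80/3)x - 16
order-3 term: 320/27
the series for exp(-(4/3)D) f terminates at order 3
exp(-(4/3)D) f = -5x^3 + 11x^2 - (43/6)x + 41/27


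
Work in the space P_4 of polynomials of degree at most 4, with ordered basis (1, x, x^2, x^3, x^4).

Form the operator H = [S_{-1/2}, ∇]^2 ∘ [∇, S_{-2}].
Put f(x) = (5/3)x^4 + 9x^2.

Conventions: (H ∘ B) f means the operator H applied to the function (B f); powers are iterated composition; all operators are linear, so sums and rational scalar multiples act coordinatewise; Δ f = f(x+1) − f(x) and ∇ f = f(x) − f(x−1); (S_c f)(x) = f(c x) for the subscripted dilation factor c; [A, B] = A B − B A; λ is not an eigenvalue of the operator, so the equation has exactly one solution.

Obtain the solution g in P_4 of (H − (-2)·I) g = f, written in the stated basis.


write g with unknown coordinates in the stated basis and equate coefficients in (H − (-2)·I) g = f
solving from the highest basis element down gives g = (5/6)x^4 + (9/2)x^2 + (135/2)x - 405/4
check: H g = -135x + 405/2
so H g − (-2)·g = (5/3)x^4 + 9x^2 = f ✓

the result is g(x) = (5/6)x^4 + (9/2)x^2 + (135/2)x - 405/4


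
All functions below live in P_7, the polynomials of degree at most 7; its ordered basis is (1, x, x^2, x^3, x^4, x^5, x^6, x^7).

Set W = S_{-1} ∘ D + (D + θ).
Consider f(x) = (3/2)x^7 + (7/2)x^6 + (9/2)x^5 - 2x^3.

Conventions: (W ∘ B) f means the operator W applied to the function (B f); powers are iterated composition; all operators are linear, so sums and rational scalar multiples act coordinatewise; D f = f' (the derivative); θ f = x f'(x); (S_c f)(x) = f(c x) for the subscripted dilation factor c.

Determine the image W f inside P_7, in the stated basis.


the result is g(x) = (21/2)x^7 + 42x^6 + (45/2)x^5 + 45x^4 - 6x^3 - 12x^2

D f = (21/2)x^6 + 21x^5 + (45/2)x^4 - 6x^2
S_{-1} D f = (21/2)x^6 - 21x^5 + (45/2)x^4 - 6x^2
D f = (21/2)x^6 + 21x^5 + (45/2)x^4 - 6x^2
θ f = (21/2)x^7 + 21x^6 + (45/2)x^5 - 6x^3
(D + θ) f = (21/2)x^7 + (63/2)x^6 + (87/2)x^5 + (45/2)x^4 - 6x^3 - 6x^2
(S_{-1} ∘ D + (D + θ)) f = (21/2)x^7 + 42x^6 + (45/2)x^5 + 45x^4 - 6x^3 - 12x^2


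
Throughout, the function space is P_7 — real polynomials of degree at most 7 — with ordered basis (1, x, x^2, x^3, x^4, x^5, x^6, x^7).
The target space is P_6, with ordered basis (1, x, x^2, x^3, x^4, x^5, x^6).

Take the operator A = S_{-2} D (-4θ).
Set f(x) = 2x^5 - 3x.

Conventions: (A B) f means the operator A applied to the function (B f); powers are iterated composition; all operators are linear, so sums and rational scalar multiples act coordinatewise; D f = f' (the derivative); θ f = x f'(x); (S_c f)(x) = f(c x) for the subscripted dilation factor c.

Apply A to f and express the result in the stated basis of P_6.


θ f = 10x^5 - 3x
(-4θ) f = -40x^5 + 12x
D (-4θ) f = -200x^4 + 12
S_{-2} D (-4θ) f = -3200x^4 + 12

the image equals g(x) = -3200x^4 + 12


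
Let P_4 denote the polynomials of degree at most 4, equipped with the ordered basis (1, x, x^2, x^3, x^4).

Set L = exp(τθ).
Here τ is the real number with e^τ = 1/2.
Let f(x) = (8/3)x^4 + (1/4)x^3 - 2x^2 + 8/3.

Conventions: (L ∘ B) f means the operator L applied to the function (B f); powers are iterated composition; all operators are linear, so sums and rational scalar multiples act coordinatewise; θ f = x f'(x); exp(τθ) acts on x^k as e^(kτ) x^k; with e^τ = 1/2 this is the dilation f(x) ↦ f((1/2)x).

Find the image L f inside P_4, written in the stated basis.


the image equals g(x) = (1/6)x^4 + (1/32)x^3 - (1/2)x^2 + 8/3

exp(τθ) x^k = e^(kτ) x^k; with e^τ = 1/2 this sends x^k to (1/2)^k x^k
x^2 ↦ 1/4 x^2
x^3 ↦ 1/8 x^3
x^4 ↦ 1/16 x^4
applying this coordinatewise to f: exp(τθ) f = (1/6)x^4 + (1/32)x^3 - (1/2)x^2 + 8/3


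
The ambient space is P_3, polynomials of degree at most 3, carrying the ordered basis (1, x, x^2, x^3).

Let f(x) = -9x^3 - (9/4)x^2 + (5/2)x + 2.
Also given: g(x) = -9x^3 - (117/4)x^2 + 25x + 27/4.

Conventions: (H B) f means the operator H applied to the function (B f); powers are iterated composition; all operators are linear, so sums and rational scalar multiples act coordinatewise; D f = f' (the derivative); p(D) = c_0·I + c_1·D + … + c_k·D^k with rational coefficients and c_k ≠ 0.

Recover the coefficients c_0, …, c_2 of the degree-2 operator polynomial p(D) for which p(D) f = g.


c_0 = 1, c_1 = 1, c_2 = -1/2

D^0 f = -9x^3 - (9/4)x^2 + (5/2)x + 2
D^1 f = -27x^2 - (9/2)x + 5/2
D^2 f = -54x - 9/2
matching coefficients of g against c_0 f + c_1 Df + … from the top degree down determines the c_i
solution: c_0 = 1, c_1 = 1, c_2 = -1/2


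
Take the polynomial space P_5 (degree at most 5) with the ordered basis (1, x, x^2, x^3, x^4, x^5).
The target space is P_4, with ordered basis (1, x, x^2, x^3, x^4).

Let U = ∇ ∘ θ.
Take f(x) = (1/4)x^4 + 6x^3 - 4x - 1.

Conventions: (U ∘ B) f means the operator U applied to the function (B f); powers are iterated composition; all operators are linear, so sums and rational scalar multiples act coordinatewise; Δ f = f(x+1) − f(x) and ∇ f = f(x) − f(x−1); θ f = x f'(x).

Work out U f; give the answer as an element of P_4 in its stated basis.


the image equals g(x) = 4x^3 + 48x^2 - 50x + 13

θ f = x^4 + 18x^3 - 4x
∇ θ f = 4x^3 + 48x^2 - 50x + 13


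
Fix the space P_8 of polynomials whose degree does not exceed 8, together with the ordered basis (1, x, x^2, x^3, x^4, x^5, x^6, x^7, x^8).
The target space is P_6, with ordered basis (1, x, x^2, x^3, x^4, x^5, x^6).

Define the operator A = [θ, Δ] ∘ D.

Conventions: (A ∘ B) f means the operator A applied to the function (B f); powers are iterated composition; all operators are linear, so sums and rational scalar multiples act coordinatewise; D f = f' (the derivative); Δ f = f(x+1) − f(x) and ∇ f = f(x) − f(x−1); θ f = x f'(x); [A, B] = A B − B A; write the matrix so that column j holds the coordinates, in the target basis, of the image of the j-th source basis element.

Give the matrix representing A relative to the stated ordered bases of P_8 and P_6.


the matrix is [[0, 0, -2, -6, -12, -20, -30, -42, -56]; [0, 0, 0, -6, -24, -60, -120, -210, -336]; [0, 0, 0, 0, -12, -60, -180, -420, -840]; [0, 0, 0, 0, 0, -20, -120, -420, -1120]; [0, 0, 0, 0, 0, 0, -30, -210, -840]; [0, 0, 0, 0, 0, 0, 0, -42, -336]; [0, 0, 0, 0, 0, 0, 0, 0, -56]] (rows listed top to bottom)

image of 1: 0
image of x: 0
image of x^2: -2
image of x^3: -6x - 6
image of x^4: -12x^2 - 24x - 12
image of x^5: -20x^3 - 60x^2 - 60x - 20
image of x^6: -30x^4 - 120x^3 - 180x^2 - 120x - 30
image of x^7: -42x^5 - 210x^4 - 420x^3 - 420x^2 - 210x - 42
image of x^8: -56x^6 - 336x^5 - 840x^4 - 1120x^3 - 840x^2 - 336x - 56
each image's coordinates form column j of the matrix


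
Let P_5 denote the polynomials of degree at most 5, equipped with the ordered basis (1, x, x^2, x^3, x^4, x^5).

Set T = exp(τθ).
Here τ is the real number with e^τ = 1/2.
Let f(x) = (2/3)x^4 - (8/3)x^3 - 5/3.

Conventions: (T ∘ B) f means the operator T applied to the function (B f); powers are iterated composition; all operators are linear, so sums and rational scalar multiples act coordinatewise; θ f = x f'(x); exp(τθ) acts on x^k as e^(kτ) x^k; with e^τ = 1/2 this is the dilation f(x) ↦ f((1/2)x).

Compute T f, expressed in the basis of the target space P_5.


the image equals g(x) = (1/24)x^4 - (1/3)x^3 - 5/3

exp(τθ) x^k = e^(kτ) x^k; with e^τ = 1/2 this sends x^k to (1/2)^k x^k
x^3 ↦ 1/8 x^3
x^4 ↦ 1/16 x^4
applying this coordinatewise to f: exp(τθ) f = (1/24)x^4 - (1/3)x^3 - 5/3


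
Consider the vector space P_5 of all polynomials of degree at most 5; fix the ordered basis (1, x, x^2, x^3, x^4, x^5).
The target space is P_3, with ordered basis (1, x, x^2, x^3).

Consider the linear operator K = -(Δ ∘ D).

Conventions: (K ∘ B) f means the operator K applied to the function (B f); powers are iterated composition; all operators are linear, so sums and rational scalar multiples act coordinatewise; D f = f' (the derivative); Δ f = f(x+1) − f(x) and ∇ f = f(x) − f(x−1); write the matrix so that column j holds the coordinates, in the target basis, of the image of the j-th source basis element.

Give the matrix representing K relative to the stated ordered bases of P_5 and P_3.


image of 1: 0
image of x: 0
image of x^2: -2
image of x^3: -6x - 3
image of x^4: -12x^2 - 12x - 4
image of x^5: -20x^3 - 30x^2 - 20x - 5
each image's coordinates form column j of the matrix

the matrix is [[0, 0, -2, -3, -4, -5]; [0, 0, 0, -6, -12, -20]; [0, 0, 0, 0, -12, -30]; [0, 0, 0, 0, 0, -20]] (rows listed top to bottom)


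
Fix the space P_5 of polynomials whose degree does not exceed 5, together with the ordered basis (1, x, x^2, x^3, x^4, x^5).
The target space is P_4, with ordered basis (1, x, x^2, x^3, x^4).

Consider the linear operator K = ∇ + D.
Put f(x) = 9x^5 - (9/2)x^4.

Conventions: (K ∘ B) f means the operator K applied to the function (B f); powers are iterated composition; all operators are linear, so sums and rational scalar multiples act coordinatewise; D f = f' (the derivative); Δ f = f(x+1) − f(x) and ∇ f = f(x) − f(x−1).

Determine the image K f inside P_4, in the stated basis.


∇ f = 45x^4 - 108x^3 + 117x^2 - 63x + 27/2
D f = 45x^4 - 18x^3
(∇ + D) f = 90x^4 - 126x^3 + 117x^2 - 63x + 27/2

the image equals g(x) = 90x^4 - 126x^3 + 117x^2 - 63x + 27/2


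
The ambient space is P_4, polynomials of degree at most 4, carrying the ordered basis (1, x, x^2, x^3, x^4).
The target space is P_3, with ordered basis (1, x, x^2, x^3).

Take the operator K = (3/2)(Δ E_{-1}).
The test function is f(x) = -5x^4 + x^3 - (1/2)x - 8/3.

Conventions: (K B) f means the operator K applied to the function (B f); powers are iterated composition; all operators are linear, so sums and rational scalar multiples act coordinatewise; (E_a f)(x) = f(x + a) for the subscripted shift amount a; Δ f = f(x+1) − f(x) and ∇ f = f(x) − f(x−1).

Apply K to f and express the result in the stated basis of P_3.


E_{-1} f = -5x^4 + 21x^3 - 33x^2 + (45/2)x - 49/6
Δ E_{-1} f = -20x^3 + 33x^2 - 23x + 11/2
((3/2)(Δ E_{-1})) f = -30x^3 + (99/2)x^2 - (69/2)x + 33/4

the image equals g(x) = -30x^3 + (99/2)x^2 - (69/2)x + 33/4


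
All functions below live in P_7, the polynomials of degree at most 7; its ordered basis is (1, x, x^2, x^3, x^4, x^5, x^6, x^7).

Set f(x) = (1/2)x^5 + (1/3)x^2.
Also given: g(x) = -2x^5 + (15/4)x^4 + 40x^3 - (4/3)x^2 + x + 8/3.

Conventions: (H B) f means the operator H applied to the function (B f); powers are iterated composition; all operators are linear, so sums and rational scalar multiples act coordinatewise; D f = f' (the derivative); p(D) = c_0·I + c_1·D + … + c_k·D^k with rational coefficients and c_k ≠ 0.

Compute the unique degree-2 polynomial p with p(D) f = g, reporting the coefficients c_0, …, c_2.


D^0 f = (1/2)x^5 + (1/3)x^2
D^1 f = (5/2)x^4 + (2/3)x
D^2 f = 10x^3 + 2/3
matching coefficients of g against c_0 f + c_1 Df + … from the top degree down determines the c_i
solution: c_0 = -4, c_1 = 3/2, c_2 = 4

c_0 = -4, c_1 = 3/2, c_2 = 4


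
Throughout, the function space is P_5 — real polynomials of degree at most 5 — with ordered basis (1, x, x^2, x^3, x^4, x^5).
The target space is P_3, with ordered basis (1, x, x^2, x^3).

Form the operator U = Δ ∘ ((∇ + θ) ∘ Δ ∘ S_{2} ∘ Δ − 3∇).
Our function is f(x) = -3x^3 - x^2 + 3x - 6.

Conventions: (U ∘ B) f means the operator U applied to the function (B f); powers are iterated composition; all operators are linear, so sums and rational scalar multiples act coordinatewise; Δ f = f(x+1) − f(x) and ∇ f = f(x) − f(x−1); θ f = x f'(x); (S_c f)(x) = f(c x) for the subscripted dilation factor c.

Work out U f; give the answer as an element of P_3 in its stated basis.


Δ f = -9x^2 - 11x - 1
S_{2} Δ f = -36x^2 - 22x - 1
Δ S_{2} Δ f = -72x - 58
∇ (Δ ∘ S_{2} ∘ Δ) f = -72
θ (Δ ∘ S_{2} ∘ Δ) f = -72x
(∇ + θ) (Δ ∘ S_{2} ∘ Δ) f = -72x - 72
∇ f = -9x^2 + 7x + 1
(-3∇) f = 27x^2 - 21x - 3
((∇ + θ) ∘ Δ ∘ S_{2} ∘ Δ − 3∇) f = 27x^2 - 93x - 75
Δ ((∇ + θ) ∘ Δ ∘ S_{2} ∘ Δ − 3∇) f = 54x - 66

the image equals g(x) = 54x - 66


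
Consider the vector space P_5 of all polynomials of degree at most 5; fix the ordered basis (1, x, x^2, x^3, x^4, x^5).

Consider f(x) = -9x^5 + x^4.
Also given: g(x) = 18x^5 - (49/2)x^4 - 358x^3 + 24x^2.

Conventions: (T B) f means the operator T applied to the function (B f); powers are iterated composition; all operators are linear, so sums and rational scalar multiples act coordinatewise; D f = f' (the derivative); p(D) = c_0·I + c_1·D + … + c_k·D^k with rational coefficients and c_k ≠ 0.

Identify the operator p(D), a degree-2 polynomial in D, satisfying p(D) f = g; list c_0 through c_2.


D^0 f = -9x^5 + x^4
D^1 f = -45x^4 + 4x^3
D^2 f = -180x^3 + 12x^2
matching coefficients of g against c_0 f + c_1 Df + … from the top degree down determines the c_i
solution: c_0 = -2, c_1 = 1/2, c_2 = 2

c_0 = -2, c_1 = 1/2, c_2 = 2


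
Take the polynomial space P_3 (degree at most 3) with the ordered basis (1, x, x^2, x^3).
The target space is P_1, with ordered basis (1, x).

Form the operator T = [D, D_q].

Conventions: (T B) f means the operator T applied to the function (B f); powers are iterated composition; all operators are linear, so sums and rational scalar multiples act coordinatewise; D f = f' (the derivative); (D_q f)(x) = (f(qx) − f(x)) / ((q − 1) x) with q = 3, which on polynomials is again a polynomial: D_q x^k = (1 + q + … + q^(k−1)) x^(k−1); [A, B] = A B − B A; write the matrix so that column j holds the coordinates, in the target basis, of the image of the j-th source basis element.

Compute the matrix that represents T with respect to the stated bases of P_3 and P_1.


the matrix is [[0, 0, 2, 0]; [0, 0, 0, 14]] (rows listed top to bottom)

image of 1: 0
image of x: 0
image of x^2: 2
image of x^3: 14x
each image's coordinates form column j of the matrix
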